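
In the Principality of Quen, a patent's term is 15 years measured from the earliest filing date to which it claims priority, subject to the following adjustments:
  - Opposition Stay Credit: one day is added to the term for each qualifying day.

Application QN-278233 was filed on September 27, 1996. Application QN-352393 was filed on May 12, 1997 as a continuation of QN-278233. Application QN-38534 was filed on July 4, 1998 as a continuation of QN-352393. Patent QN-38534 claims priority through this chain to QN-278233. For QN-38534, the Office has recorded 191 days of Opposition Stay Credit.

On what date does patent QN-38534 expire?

Earliest priority filing: 27 September 1996.
Base term: 27 September 1996 + 15 years → 27 September 2011.
Opposition Stay Credit: +191 days → 5 April 2012.

2012-04-05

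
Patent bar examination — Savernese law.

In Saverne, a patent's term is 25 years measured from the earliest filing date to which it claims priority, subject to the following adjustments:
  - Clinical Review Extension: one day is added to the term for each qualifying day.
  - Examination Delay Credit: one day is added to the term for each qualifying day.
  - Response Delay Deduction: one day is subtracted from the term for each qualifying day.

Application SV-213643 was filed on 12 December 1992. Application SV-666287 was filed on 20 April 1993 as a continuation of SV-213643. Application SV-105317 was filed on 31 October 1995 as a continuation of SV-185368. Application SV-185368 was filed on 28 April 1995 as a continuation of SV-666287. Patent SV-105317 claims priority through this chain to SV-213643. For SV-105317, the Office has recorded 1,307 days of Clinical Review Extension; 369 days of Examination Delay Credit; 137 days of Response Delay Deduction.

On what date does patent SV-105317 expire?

Earliest priority filing: 12 December 1992.
Base term: 12 December 1992 + 25 years → 12 December 2017.
Clinical Review Extension: +1307 days → 11 July 2021.
Examination Delay Credit: +369 days → 15 July 2022.
Response Delay Deduction: −137 days → 28 February 2022.

February 28, 2022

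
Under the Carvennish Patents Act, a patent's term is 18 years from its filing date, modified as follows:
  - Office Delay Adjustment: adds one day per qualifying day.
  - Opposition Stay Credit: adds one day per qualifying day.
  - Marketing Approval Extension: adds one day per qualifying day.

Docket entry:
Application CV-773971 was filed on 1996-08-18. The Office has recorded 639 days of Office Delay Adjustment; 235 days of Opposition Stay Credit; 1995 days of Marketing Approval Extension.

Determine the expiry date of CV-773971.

Base term: filing date + 18 years → 18 August 2014.
Office Delay Adjustment: +639 days → 18 May 2016.
Opposition Stay Credit: +235 days → 8 January 2017.
Marketing Approval Extension: +1995 days → 26 June 2022.

June 26, 2022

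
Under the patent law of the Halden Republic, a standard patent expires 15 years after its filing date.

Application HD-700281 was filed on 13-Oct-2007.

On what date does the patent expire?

Filing date + 15 years → 13 October 2022.

October 13, 2022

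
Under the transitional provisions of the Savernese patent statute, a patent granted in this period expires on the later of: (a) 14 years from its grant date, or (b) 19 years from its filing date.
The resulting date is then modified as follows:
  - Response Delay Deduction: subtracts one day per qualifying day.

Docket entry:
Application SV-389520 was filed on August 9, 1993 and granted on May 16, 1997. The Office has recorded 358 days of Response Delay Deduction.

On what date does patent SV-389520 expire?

2011-08-17

(a) grant + 14 years → 16 May 2011.
(b) filing + 19 years → 9 August 2012.
Later of the two: 9 August 2012.
Response Delay Deduction: −358 days → 17 August 2011.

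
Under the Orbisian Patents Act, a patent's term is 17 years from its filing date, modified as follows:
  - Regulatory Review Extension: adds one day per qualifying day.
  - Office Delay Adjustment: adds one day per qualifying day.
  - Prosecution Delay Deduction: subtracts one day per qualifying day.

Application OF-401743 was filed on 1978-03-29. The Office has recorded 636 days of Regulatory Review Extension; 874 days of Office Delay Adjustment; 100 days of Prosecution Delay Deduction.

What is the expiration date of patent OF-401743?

Base term: filing date + 17 years → 29 March 1995.
Regulatory Review Extension: +636 days → 24 December 1996.
Office Delay Adjustment: +874 days → 17 May 1999.
Prosecution Delay Deduction: −100 days → 6 February 1999.

February 6, 1999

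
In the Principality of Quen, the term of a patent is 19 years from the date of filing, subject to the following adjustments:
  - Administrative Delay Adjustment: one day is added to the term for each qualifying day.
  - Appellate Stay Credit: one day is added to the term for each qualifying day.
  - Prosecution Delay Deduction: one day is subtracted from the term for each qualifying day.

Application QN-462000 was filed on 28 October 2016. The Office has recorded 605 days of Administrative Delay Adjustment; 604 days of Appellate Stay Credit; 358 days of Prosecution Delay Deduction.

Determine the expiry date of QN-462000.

2038-02-25

Base term: filing date + 19 years → 28 October 2035.
Administrative Delay Adjustment: +605 days → 24 June 2037.
Appellate Stay Credit: +604 days → 18 February 2039.
Prosecution Delay Deduction: −358 days → 25 February 2038.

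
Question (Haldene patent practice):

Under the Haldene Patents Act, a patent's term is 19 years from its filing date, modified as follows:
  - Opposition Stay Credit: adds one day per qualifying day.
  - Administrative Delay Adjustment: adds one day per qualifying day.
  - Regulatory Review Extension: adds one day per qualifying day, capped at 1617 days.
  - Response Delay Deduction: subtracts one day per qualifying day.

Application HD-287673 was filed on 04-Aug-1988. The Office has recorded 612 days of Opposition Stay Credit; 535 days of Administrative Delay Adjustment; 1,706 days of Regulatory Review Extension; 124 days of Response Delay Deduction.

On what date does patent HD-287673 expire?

Base term: filing date + 19 years → 4 August 2007.
Opposition Stay Credit: +612 days → 7 April 2009.
Administrative Delay Adjustment: +535 days → 24 September 2010.
Regulatory Review Extension: 1706 days claimed exceeds the 1617-day cap, so +1617 days → 27 February 2015.
Response Delay Deduction: −124 days → 26 October 2014.

2014-10-26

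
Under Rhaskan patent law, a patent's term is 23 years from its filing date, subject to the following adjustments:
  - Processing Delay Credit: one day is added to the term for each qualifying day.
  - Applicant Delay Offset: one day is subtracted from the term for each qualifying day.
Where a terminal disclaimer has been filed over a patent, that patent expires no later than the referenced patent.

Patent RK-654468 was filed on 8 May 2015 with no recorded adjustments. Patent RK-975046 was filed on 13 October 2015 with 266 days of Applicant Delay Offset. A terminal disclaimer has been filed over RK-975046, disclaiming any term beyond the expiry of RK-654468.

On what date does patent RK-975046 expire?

2038-01-20

Natural term of RK-975046:
  Base: filing + 23 years → 13 October 2038.
  Applicant Delay Offset: −266 days → 20 January 2038.
Expiry of referenced patent RK-654468:
  Base: filing + 23 years → 8 May 2038.
Terminal disclaimer: RK-975046 expires on the earlier of 20 January 2038 and 8 May 2038.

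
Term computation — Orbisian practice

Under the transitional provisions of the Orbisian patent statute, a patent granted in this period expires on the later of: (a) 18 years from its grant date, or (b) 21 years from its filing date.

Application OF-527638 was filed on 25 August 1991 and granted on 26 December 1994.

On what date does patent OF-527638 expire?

2012-12-26

(a) grant + 18 years → 26 December 2012.
(b) filing + 21 years → 25 August 2012.
Later of the two: 26 December 2012.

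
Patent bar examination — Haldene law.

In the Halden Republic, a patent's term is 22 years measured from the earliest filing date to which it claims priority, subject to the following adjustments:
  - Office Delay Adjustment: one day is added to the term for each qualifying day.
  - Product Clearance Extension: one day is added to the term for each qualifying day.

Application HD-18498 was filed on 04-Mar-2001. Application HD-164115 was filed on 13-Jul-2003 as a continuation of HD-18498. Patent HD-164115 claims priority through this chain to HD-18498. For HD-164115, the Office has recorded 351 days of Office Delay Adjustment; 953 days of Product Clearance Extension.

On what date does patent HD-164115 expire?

September 28, 2026

Earliest priority filing: 4 March 2001.
Base term: 4 March 2001 + 22 years → 4 March 2023.
Office Delay Adjustment: +351 days → 18 February 2024.
Product Clearance Extension: +953 days → 28 September 2026.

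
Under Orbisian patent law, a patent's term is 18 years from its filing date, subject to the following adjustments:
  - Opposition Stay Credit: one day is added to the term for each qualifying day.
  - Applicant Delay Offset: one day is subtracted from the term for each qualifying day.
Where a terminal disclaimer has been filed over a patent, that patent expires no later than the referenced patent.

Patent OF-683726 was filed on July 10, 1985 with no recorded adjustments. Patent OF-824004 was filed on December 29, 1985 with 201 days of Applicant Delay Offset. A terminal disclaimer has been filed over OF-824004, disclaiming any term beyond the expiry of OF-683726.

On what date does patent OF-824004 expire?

2003-06-11

Natural term of OF-824004:
  Base: filing + 18 years → 29 December 2003.
  Applicant Delay Offset: −201 days → 11 June 2003.
Expiry of referenced patent OF-683726:
  Base: filing + 18 years → 10 July 2003.
Terminal disclaimer: OF-824004 expires on the earlier of 11 June 2003 and 10 July 2003.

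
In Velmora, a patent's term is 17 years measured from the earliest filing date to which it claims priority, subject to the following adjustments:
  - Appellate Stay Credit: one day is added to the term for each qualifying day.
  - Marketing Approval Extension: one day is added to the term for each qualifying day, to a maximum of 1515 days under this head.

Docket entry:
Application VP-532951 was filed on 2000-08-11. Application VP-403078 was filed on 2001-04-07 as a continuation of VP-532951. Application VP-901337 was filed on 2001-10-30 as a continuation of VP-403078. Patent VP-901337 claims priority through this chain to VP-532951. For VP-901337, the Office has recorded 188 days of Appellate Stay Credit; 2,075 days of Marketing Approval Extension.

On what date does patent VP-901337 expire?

2022-04-10

Earliest priority filing: 11 August 2000.
Base term: 11 August 2000 + 17 years → 11 August 2017.
Appellate Stay Credit: +188 days → 15 February 2018.
Marketing Approval Extension: 2075 days claimed exceeds the 1515-day cap, so +1515 days → 10 April 2022.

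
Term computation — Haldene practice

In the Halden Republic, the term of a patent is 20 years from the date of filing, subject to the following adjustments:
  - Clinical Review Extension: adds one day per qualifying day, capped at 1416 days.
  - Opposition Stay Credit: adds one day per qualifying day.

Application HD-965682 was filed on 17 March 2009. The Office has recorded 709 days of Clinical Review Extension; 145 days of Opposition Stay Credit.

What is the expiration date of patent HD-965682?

Base term: filing date + 20 years → 17 March 2029.
Clinical Review Extension: 709 days (within the 1416-day cap) → +709 days → 24 February 2031.
Opposition Stay Credit: +145 days → 19 July 2031.

July 19, 2031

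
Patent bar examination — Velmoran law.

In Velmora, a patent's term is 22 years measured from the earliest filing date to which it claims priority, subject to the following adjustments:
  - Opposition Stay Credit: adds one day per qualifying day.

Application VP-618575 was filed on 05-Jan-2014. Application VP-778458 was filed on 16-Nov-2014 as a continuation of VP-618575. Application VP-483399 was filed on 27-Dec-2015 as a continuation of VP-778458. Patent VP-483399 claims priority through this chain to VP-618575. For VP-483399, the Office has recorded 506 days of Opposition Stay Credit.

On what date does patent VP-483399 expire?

2037-05-25

Earliest priority filing: 5 January 2014.
Base term: 5 January 2014 + 22 years → 5 January 2036.
Opposition Stay Credit: +506 days → 25 May 2037.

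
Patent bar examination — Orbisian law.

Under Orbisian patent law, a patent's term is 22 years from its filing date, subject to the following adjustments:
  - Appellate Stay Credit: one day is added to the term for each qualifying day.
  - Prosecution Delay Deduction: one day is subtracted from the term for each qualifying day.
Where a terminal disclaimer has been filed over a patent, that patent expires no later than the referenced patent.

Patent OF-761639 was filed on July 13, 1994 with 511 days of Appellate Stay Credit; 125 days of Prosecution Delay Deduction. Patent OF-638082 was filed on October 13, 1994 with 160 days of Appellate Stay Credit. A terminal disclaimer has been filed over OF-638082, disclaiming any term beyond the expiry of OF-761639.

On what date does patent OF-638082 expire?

Natural term of OF-638082:
  Base: filing + 22 years → 13 October 2016.
  Appellate Stay Credit: +160 days → 22 March 2017.
Expiry of referenced patent OF-761639:
  Base: filing + 22 years → 13 July 2016.
  Appellate Stay Credit: +511 days → 6 December 2017.
  Prosecution Delay Deduction: −125 days → 3 August 2017.
Terminal disclaimer: OF-638082 expires on the earlier of 22 March 2017 and 3 August 2017.

March 22, 2017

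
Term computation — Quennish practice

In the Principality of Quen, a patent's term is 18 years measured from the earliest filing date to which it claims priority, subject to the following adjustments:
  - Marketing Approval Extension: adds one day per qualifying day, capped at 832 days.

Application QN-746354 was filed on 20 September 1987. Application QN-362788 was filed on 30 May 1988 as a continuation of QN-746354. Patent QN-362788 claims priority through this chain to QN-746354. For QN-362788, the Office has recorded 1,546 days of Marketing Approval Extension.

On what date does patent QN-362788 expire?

2007-12-31

Earliest priority filing: 20 September 1987.
Base term: 20 September 1987 + 18 years → 20 September 2005.
Marketing Approval Extension: 1546 days claimed exceeds the 832-day cap, so +832 days → 31 December 2007.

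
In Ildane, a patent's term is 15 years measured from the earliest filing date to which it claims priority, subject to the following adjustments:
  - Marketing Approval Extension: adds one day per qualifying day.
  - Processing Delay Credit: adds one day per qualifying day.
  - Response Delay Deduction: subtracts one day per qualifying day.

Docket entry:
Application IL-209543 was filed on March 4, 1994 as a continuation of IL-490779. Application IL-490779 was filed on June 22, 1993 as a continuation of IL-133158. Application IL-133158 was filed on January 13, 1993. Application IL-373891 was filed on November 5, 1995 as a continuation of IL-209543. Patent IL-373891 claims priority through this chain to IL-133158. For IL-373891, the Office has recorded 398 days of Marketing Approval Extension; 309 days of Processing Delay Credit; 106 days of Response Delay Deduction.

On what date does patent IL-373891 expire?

Earliest priority filing: 13 January 1993.
Base term: 13 January 1993 + 15 years → 13 January 2008.
Marketing Approval Extension: +398 days → 14 February 2009.
Processing Delay Credit: +309 days → 20 December 2009.
Response Delay Deduction: −106 days → 5 September 2009.

September 5, 2009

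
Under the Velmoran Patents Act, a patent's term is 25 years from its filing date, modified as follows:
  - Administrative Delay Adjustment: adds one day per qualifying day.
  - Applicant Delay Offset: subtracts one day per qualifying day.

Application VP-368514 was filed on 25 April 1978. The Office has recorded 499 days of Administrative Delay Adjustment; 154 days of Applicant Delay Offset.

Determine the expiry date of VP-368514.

Base term: filing date + 25 years → 25 April 2003.
Administrative Delay Adjustment: +499 days → 5 September 2004.
Applicant Delay Offset: −154 days → 4 April 2004.

April 4, 2004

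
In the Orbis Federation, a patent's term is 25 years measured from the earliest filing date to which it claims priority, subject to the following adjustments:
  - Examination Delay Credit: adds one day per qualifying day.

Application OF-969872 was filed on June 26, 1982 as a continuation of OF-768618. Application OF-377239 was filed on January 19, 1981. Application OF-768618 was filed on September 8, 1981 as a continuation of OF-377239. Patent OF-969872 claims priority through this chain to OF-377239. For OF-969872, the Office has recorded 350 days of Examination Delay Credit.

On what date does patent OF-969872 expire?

January 4, 2007

Earliest priority filing: 19 January 1981.
Base term: 19 January 1981 + 25 years → 19 January 2006.
Examination Delay Credit: +350 days → 4 January 2007.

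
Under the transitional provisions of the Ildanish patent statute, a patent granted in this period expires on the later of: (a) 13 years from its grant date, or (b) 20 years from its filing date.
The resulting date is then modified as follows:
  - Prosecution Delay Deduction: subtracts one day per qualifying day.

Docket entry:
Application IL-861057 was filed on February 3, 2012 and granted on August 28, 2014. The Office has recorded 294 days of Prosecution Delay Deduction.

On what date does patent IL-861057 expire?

(a) grant + 13 years → 28 August 2027.
(b) filing + 20 years → 3 February 2032.
Later of the two: 3 February 2032.
Prosecution Delay Deduction: −294 days → 15 April 2031.

April 15, 2031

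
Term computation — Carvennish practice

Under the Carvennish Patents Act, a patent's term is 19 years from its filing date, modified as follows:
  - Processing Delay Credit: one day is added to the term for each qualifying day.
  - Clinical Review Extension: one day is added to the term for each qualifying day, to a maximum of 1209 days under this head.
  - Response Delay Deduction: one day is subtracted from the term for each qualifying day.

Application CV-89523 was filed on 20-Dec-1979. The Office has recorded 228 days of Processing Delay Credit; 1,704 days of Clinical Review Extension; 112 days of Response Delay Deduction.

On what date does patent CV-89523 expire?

August 6, 2002

Base term: filing date + 19 years → 20 December 1998.
Processing Delay Credit: +228 days → 5 August 1999.
Clinical Review Extension: 1704 days claimed exceeds the 1209-day cap, so +1209 days → 26 November 2002.
Response Delay Deduction: −112 days → 6 August 2002.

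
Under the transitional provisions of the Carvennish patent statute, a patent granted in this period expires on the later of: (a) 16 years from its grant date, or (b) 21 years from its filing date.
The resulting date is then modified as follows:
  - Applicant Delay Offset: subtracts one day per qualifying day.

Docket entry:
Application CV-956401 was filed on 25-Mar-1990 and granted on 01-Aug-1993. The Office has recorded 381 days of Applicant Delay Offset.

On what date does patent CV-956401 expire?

March 9, 2010

(a) grant + 16 years → 1 August 2009.
(b) filing + 21 years → 25 March 2011.
Later of the two: 25 March 2011.
Applicant Delay Offset: −381 days → 9 March 2010.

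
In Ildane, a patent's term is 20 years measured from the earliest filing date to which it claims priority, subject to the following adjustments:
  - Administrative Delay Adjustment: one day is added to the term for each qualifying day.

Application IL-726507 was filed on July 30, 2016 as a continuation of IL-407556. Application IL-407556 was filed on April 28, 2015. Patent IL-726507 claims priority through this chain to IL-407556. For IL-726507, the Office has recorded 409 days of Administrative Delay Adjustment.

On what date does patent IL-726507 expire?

June 10, 2036

Earliest priority filing: 28 April 2015.
Base term: 28 April 2015 + 20 years → 28 April 2035.
Administrative Delay Adjustment: +409 days → 10 June 2036.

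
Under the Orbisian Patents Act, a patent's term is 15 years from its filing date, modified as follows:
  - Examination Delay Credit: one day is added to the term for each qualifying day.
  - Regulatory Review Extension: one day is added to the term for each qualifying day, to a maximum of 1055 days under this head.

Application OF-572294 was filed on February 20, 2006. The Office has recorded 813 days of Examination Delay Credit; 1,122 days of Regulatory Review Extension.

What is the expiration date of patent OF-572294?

April 3, 2026

Base term: filing date + 15 years → 20 February 2021.
Examination Delay Credit: +813 days → 14 May 2023.
Regulatory Review Extension: 1122 days claimed exceeds the 1055-day cap, so +1055 days → 3 April 2026.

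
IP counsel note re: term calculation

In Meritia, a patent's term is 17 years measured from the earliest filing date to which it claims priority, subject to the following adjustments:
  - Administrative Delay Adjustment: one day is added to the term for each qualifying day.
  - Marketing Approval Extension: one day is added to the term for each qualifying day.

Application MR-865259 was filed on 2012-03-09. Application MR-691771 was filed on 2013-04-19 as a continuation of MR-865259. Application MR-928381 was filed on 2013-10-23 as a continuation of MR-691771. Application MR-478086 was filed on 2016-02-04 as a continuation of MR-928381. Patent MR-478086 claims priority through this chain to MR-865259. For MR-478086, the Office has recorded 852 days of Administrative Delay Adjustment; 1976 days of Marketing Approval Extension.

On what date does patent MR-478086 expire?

2036-12-05

Earliest priority filing: 9 March 2012.
Base term: 9 March 2012 + 17 years → 9 March 2029.
Administrative Delay Adjustment: +852 days → 9 July 2031.
Marketing Approval Extension: +1976 days → 5 December 2036.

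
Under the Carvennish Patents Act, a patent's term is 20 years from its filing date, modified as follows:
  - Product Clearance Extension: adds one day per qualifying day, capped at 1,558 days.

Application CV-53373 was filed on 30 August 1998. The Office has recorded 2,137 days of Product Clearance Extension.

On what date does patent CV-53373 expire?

Base term: filing date + 20 years → 30 August 2018.
Product Clearance Extension: 2137 days claimed exceeds the 1558-day cap, so +1558 days → 5 December 2022.

2022-12-05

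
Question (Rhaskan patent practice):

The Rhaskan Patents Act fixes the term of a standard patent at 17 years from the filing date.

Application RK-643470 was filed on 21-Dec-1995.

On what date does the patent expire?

Filing date + 17 years → 21 December 2012.

December 21, 2012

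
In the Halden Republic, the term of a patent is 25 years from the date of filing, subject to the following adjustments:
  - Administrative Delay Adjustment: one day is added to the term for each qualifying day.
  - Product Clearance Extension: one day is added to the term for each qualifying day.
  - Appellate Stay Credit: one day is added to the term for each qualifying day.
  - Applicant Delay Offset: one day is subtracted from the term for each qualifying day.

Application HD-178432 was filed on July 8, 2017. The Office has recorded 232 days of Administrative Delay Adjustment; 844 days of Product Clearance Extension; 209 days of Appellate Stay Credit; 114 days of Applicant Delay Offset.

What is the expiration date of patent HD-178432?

Base term: filing date + 25 years → 8 July 2042.
Administrative Delay Adjustment: +232 days → 25 February 2043.
Product Clearance Extension: +844 days → 18 June 2045.
Appellate Stay Credit: +209 days → 13 January 2046.
Applicant Delay Offset: −114 days → 21 September 2045.

2045-09-21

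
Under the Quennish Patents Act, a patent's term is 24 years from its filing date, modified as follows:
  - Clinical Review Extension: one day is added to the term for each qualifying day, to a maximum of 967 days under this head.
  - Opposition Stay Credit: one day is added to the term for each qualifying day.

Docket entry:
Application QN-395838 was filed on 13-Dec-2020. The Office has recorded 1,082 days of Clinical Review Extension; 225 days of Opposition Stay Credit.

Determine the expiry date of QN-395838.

Base term: filing date + 24 years → 13 December 2044.
Clinical Review Extension: 1082 days claimed exceeds the 967-day cap, so +967 days → 7 August 2047.
Opposition Stay Credit: +225 days → 19 March 2048.

March 19, 2048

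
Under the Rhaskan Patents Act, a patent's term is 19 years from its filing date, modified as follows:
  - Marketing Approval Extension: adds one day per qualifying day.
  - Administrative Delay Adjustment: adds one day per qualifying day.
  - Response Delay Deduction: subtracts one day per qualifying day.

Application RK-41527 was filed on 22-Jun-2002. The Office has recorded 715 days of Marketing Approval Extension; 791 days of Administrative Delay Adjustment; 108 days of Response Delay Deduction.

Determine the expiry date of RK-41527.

April 20, 2025

Base term: filing date + 19 years → 22 June 2021.
Marketing Approval Extension: +715 days → 7 June 2023.
Administrative Delay Adjustment: +791 days → 6 August 2025.
Response Delay Deduction: −108 days → 20 April 2025.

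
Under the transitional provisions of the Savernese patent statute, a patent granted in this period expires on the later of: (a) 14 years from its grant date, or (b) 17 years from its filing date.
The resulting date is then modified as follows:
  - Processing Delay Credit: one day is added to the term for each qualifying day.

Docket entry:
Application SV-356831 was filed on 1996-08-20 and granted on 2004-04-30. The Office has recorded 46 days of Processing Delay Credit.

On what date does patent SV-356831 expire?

(a) grant + 14 years → 30 April 2018.
(b) filing + 17 years → 20 August 2013.
Later of the two: 30 April 2018.
Processing Delay Credit: +46 days → 15 June 2018.

2018-06-15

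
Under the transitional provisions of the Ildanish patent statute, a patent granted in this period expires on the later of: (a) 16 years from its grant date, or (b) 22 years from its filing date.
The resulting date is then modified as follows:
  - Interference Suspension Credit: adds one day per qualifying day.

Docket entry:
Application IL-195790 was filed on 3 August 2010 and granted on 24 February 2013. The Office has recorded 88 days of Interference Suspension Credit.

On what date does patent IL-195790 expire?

2032-10-30

(a) grant + 16 years → 24 February 2029.
(b) filing + 22 years → 3 August 2032.
Later of the two: 3 August 2032.
Interference Suspension Credit: +88 days → 30 October 2032.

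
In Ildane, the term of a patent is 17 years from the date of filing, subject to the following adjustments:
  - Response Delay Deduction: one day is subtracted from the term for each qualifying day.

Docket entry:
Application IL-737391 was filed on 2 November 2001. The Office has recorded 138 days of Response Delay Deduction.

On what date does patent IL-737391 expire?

June 17, 2018

Base term: filing date + 17 years → 2 November 2018.
Response Delay Deduction: −138 days → 17 June 2018.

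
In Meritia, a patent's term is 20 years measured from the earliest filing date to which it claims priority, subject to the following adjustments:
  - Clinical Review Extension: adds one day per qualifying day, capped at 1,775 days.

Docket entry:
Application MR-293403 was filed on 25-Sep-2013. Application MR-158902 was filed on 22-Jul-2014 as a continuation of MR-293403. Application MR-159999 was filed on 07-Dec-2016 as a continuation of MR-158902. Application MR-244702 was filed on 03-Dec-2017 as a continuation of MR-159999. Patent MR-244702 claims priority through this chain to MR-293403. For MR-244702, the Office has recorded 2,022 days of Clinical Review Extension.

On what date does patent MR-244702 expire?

2038-08-05

Earliest priority filing: 25 September 2013.
Base term: 25 September 2013 + 20 years → 25 September 2033.
Clinical Review Extension: 2022 days claimed exceeds the 1775-day cap, so +1775 days → 5 August 2038.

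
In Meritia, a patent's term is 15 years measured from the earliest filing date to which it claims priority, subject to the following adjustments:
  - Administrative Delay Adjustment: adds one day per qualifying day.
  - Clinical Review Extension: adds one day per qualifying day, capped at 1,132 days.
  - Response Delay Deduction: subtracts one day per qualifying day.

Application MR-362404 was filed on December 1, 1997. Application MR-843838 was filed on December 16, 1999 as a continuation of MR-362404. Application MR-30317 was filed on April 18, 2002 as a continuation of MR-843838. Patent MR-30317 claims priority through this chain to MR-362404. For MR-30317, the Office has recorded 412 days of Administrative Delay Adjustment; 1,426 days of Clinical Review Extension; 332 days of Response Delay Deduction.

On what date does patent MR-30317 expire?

Earliest priority filing: 1 December 1997.
Base term: 1 December 1997 + 15 years → 1 December 2012.
Administrative Delay Adjustment: +412 days → 17 January 2014.
Clinical Review Extension: 1426 days claimed exceeds the 1132-day cap, so +1132 days → 22 February 2017.
Response Delay Deduction: −332 days → 27 March 2016.

2016-03-27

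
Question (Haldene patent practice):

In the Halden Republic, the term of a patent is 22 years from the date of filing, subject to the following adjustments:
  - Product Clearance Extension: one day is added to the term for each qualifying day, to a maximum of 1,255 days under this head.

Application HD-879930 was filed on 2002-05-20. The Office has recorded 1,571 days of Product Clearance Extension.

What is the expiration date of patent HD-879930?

October 27, 2027

Base term: filing date + 22 years → 20 May 2024.
Product Clearance Extension: 1571 days claimed exceeds the 1255-day cap, so +1255 days → 27 October 2027.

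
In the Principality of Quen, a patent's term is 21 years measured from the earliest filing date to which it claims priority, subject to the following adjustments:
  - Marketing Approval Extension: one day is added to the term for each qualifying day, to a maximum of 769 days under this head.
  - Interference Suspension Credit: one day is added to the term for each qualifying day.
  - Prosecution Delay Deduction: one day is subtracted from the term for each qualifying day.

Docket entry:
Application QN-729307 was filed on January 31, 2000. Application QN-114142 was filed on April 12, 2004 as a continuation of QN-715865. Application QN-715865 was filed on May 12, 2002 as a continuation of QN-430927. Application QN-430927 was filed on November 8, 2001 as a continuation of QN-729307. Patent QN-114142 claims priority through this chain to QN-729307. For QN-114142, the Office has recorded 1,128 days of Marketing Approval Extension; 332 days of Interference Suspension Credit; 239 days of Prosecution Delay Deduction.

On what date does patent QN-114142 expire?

2023-06-12

Earliest priority filing: 31 January 2000.
Base term: 31 January 2000 + 21 years → 31 January 2021.
Marketing Approval Extension: 1128 days claimed exceeds the 769-day cap, so +769 days → 11 March 2023.
Interference Suspension Credit: +332 days → 6 February 2024.
Prosecution Delay Deduction: −239 days → 12 June 2023.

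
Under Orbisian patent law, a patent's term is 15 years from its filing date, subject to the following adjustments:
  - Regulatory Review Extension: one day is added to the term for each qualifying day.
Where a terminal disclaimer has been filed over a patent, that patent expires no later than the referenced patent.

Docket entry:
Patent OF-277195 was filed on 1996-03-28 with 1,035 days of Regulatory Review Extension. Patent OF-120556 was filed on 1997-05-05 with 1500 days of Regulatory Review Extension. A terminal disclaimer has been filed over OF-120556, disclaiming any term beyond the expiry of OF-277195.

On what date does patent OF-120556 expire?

Natural term of OF-120556:
  Base: filing + 15 years → 5 May 2012.
  Regulatory Review Extension: +1500 days → 13 June 2016.
Expiry of referenced patent OF-277195:
  Base: filing + 15 years → 28 March 2011.
  Regulatory Review Extension: +1035 days → 26 January 2014.
Terminal disclaimer: OF-120556 expires on the earlier of 13 June 2016 and 26 January 2014.

2014-01-26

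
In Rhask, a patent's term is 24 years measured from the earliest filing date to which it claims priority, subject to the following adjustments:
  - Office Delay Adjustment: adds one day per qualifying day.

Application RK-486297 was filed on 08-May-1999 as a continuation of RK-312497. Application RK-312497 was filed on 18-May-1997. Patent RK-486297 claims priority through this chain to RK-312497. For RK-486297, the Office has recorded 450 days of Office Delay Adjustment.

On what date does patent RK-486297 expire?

Earliest priority filing: 18 May 1997.
Base term: 18 May 1997 + 24 years → 18 May 2021.
Office Delay Adjustment: +450 days → 11 August 2022.

2022-08-11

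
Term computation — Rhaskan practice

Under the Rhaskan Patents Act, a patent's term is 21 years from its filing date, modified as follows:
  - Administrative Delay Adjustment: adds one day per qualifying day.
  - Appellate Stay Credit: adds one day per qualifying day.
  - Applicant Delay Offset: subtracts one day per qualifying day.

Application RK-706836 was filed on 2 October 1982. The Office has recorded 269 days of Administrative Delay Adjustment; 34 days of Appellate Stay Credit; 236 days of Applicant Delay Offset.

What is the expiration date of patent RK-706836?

Base term: filing date + 21 years → 2 October 2003.
Administrative Delay Adjustment: +269 days → 27 June 2004.
Appellate Stay Credit: +34 days → 31 July 2004.
Applicant Delay Offset: −236 days → 8 December 2003.

2003-12-08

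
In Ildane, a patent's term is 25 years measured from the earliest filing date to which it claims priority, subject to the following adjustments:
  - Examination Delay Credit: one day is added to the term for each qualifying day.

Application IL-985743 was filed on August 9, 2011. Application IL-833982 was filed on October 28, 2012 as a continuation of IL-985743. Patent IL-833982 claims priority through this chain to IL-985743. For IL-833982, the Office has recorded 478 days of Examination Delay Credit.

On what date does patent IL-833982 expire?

Earliest priority filing: 9 August 2011.
Base term: 9 August 2011 + 25 years → 9 August 2036.
Examination Delay Credit: +478 days → 30 November 2037.

2037-11-30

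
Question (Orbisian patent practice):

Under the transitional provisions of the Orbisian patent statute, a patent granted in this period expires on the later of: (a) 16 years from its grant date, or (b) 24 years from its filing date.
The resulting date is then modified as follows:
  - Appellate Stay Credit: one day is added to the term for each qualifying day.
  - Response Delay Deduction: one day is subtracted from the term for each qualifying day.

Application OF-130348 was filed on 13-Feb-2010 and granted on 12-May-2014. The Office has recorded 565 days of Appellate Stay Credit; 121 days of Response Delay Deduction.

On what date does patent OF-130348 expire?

May 3, 2035

(a) grant + 16 years → 12 May 2030.
(b) filing + 24 years → 13 February 2034.
Later of the two: 13 February 2034.
Appellate Stay Credit: +565 days → 1 September 2035.
Response Delay Deduction: −121 days → 3 May 2035.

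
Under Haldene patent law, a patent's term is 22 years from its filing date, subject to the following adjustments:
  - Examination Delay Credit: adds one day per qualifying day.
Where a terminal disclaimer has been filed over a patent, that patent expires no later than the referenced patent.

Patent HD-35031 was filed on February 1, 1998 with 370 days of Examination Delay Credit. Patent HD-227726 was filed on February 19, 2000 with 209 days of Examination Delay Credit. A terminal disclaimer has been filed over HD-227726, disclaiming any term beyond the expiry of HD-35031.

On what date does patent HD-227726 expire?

2021-02-05

Natural term of HD-227726:
  Base: filing + 22 years → 19 February 2022.
  Examination Delay Credit: +209 days → 16 September 2022.
Expiry of referenced patent HD-35031:
  Base: filing + 22 years → 1 February 2020.
  Examination Delay Credit: +370 days → 5 February 2021.
Terminal disclaimer: HD-227726 expires on the earlier of 16 September 2022 and 5 February 2021.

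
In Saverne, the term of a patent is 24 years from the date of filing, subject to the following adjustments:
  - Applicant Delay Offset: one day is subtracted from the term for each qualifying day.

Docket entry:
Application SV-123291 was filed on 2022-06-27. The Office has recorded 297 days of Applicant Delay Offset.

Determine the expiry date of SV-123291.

Base term: filing date + 24 years → 27 June 2046.
Applicant Delay Offset: −297 days → 3 September 2045.

2045-09-03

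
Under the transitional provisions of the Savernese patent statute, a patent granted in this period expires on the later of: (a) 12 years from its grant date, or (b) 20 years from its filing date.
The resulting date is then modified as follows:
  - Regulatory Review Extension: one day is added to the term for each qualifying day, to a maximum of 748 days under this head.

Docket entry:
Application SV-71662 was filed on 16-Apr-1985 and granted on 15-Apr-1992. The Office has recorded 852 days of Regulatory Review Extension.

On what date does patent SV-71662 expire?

May 4, 2007

(a) grant + 12 years → 15 April 2004.
(b) filing + 20 years → 16 April 2005.
Later of the two: 16 April 2005.
Regulatory Review Extension: 852 days claimed exceeds the 748-day cap, so +748 days → 4 May 2007.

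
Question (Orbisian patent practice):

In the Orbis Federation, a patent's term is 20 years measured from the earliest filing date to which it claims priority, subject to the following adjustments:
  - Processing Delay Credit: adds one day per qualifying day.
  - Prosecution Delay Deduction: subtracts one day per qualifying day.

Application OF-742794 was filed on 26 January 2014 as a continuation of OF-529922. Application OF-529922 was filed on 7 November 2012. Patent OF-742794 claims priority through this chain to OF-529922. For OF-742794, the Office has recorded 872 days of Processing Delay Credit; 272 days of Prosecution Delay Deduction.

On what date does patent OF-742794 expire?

2034-06-30

Earliest priority filing: 7 November 2012.
Base term: 7 November 2012 + 20 years → 7 November 2032.
Processing Delay Credit: +872 days → 29 March 2035.
Prosecution Delay Deduction: −272 days → 30 June 2034.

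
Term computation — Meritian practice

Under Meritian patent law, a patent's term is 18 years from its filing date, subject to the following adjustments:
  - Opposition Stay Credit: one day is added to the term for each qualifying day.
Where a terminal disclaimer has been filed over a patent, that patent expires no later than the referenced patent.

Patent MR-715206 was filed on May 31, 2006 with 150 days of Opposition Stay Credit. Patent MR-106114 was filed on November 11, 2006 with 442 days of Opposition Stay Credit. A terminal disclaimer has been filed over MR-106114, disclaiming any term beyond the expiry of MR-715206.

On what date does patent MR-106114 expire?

Natural term of MR-106114:
  Base: filing + 18 years → 11 November 2024.
  Opposition Stay Credit: +442 days → 27 January 2026.
Expiry of referenced patent MR-715206:
  Base: filing + 18 years → 31 May 2024.
  Opposition Stay Credit: +150 days → 28 October 2024.
Terminal disclaimer: MR-106114 expires on the earlier of 27 January 2026 and 28 October 2024.

2024-10-28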